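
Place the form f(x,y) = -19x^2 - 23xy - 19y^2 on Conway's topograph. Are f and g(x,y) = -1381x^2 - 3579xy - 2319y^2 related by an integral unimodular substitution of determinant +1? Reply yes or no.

D₁ = -915, D₂ = -915
f is negative-definite; reduce −f:
−f: translate: b→-15 (≡23 mod 38), so (19,23,19)→(19,-15,15)
−f: flip: (19,-15,15)→(15,15,19)
−f: reduced (well bottom): (15,15,19) with a≤c, −a<b≤a
flip sign back: reduced form of f is (-15,-15,-19)
g is negative-definite; reduce −g:
−g: translate: b→817 (≡3579 mod 2762), so (1381,3579,2319)→(1381,817,121)
−g: flip: (1381,817,121)→(121,-817,1381)
−g: translate: b→-91 (≡-817 mod 242), so (121,-817,1381)→(121,-91,19)
−g: flip: (121,-91,19)→(19,91,121)
−g: translate: b→15 (≡91 mod 38), so (19,91,121)→(19,15,15)
−g: flip: (19,15,15)→(15,-15,19)
−g: translate: b→15 (≡-15 mod 30), so (15,-15,19)→(15,15,19)
−g: reduced (well bottom): (15,15,19) with a≤c, −a<b≤a
flip sign back: reduced form of g is (-15,-15,-19)
reduced forms (-15, -15, -19) vs (-15, -15, -19) ⇒ equivalent

yes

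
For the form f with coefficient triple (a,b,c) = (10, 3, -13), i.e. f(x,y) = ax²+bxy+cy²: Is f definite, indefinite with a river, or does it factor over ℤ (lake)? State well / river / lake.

D = b²−4ac = 3² − 4·10·(-13) = 529
D = 23² is a perfect square ⇒ form factors over ℤ ⇒ lakes

lake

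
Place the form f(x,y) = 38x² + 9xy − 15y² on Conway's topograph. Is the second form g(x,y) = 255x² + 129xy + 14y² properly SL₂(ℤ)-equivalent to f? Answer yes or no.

D₁ = 2361, D₂ = 2361
river cycle of f (length 58): (-15, 21, 32), (32, 43, -4), (-4, 45, 21), (21, 39, -10), (-10, 41, 17), (17, 27, -24), (-24, 21, 20), (20, 19, -25), (-25, 31, 14), (14, 25, -31), … (48 more)
river cycle of g (length 58): (14, 39, -15), (-15, 21, 32), (32, 43, -4), (-4, 45, 21), (21, 39, -10), (-10, 41, 17), (17, 27, -24), (-24, 21, 20), (20, 19, -25), (-25, 31, 14), … (48 more)
cycles coincide ⇒ equivalent

yes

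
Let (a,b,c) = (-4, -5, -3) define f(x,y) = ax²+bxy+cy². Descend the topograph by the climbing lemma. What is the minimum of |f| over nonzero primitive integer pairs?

translate: b→-3 (≡5 mod 8), so (4,5,3)→(4,-3,2)
flip: (4,-3,2)→(2,3,4)
translate: b→-1 (≡3 mod 4), so (2,3,4)→(2,-1,3)
reduced (well bottom): (2,-1,3) with a≤c, −a<b≤a
well minimum |f| = |-2| = 2 (negative-definite)

2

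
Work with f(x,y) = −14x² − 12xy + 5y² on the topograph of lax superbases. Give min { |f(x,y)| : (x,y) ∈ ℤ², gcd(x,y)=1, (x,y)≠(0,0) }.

descent: ρ → (5,12,-14)  [lands on river]
river: ρ → (-14,16,3)
river: ρ → (3,20,-2)
river: ρ → (-2,20,3)
river: ρ → (3,16,-14)
river: ρ → (-14,12,5)
river: ρ → (5,18,-5)
river: ρ → (-5,12,14)
river: ρ → (14,16,-3)
river: ρ → (-3,20,2)
river: ρ → (2,20,-3)
river: ρ → (-3,16,14)
river: ρ → (14,12,-5)
river: ρ → (-5,18,5)
closes: descent 1, river 14
min |a| on river = 2

2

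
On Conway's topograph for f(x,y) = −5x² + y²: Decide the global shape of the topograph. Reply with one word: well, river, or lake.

D = b²−4ac = 0² − 4·(-5)·1 = 20
D > 0 non-square ⇒ indefinite ⇒ periodic river

river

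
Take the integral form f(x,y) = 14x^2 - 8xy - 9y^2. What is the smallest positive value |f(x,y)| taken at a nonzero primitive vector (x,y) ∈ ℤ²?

descent: ρ → (-9,8,14)  [lands on river]
river: ρ → (14,20,-3)
river: ρ → (-3,22,7)
river: ρ → (7,20,-6)
river: ρ → (-6,16,13)
river: ρ → (13,10,-9)
closes: descent 1, river 6
min |a| on river = 3

3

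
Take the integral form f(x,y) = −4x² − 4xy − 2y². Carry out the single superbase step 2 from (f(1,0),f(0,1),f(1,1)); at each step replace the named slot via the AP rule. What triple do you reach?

start (-4,-2,-10) = (f(1,0),f(0,1),f(1,1))
replace slot 2: 2·((-4)+(-10)) − (-2) = -26 → (-4,-26,-10)

-4,-26,-10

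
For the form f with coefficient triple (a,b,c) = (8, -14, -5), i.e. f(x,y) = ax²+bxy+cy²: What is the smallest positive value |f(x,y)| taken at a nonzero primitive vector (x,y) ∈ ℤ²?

descent: ρ → (-5,14,8)  [lands on river]
river: ρ → (8,18,-1)
river: ρ → (-1,18,8)
river: ρ → (8,14,-5)
river: ρ → (-5,16,5)
river: ρ → (5,14,-8)
river: ρ → (-8,18,1)
river: ρ → (1,18,-8)
river: ρ → (-8,14,5)
river: ρ → (5,16,-5)
closes: descent 1, river 10
min |a| on river = 1

1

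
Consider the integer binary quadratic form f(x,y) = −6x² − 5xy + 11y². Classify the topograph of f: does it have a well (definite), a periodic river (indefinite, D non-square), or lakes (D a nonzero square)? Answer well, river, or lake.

D = b²−4ac = (-5)² − 4·(-6)·11 = 289
D = 17² is a perfect square ⇒ form factors over ℤ ⇒ lakes

lake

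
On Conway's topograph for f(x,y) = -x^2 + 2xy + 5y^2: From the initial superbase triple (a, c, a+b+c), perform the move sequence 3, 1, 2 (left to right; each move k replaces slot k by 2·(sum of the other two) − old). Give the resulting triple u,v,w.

start (-1,5,6) = (f(1,0),f(0,1),f(1,1))
replace slot 3: 2·((-1)+5) − 6 = 2 → (-1,5,2)
replace slot 1: 2·(5+2) − (-1) = 15 → (15,5,2)
replace slot 2: 2·(15+2) − 5 = 29 → (15,29,2)

15,29,2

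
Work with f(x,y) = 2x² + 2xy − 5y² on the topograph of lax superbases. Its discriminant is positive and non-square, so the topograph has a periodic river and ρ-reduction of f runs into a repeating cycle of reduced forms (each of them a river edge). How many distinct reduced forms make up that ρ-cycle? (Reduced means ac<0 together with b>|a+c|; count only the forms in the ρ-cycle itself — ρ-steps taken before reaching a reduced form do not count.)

D = 44, ⌊√D⌋ = 6
descent: ρ → (-5,-2,2)
descent: ρ → (2,6,-1)  [lands on river]
river: ρ → (-1,6,2)
ρ-cycle length = 2 (tail of 2 descent steps not counted)

2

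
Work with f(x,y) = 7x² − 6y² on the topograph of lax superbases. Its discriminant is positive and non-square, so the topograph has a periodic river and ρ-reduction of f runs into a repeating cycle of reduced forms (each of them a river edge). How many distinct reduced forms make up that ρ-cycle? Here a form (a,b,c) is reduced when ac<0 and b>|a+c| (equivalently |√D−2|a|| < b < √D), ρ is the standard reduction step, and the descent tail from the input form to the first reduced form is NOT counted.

D = 168, ⌊√D⌋ = 12
descent: ρ → (-6,12,1)  [lands on river]
river: ρ → (1,12,-6)
ρ-cycle length = 2 (tail of 1 descent step not counted)

2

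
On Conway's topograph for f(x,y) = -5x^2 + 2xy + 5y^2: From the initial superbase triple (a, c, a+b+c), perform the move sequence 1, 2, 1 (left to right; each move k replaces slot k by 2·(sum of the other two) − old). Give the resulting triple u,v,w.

start (-5,5,2) = (f(1,0),f(0,1),f(1,1))
replace slot 1: 2·(5+2) − (-5) = 19 → (19,5,2)
replace slot 2: 2·(19+2) − 5 = 37 → (19,37,2)
replace slot 1: 2·(37+2) − 19 = 59 → (59,37,2)

59,37,2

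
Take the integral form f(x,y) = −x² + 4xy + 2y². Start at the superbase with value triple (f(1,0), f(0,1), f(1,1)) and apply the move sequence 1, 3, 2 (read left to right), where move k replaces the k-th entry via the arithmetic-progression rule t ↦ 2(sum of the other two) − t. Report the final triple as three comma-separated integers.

start (-1,2,5) = (f(1,0),f(0,1),f(1,1))
replace slot 1: 2·(2+5) − (-1) = 15 → (15,2,5)
replace slot 3: 2·(15+2) − 5 = 29 → (15,2,29)
replace slot 2: 2·(15+29) − 2 = 86 → (15,86,29)

15,86,29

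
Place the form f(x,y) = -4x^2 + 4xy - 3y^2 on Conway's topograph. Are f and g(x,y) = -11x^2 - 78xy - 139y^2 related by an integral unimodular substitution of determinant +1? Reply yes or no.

D₁ = -32, D₂ = -32
f is negative-definite; reduce −f:
−f: translate: b→4 (≡-4 mod 8), so (4,-4,3)→(4,4,3)
−f: flip: (4,4,3)→(3,-4,4)
−f: translate: b→2 (≡-4 mod 6), so (3,-4,4)→(3,2,3)
−f: reduced (well bottom): (3,2,3) with a≤c, −a<b≤a
flip sign back: reduced form of f is (-3,-2,-3)
g is negative-definite; reduce −g:
−g: translate: b→-10 (≡78 mod 22), so (11,78,139)→(11,-10,3)
−g: flip: (11,-10,3)→(3,10,11)
−g: translate: b→-2 (≡10 mod 6), so (3,10,11)→(3,-2,3)
−g: flip: (3,-2,3)→(3,2,3)
−g: reduced (well bottom): (3,2,3) with a≤c, −a<b≤a
flip sign back: reduced form of g is (-3,-2,-3)
reduced forms (-3, -2, -3) vs (-3, -2, -3) ⇒ equivalent

yes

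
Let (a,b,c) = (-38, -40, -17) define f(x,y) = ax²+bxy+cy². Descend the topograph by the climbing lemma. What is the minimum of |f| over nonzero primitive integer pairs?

translate: b→-36 (≡40 mod 76), so (38,40,17)→(38,-36,15)
flip: (38,-36,15)→(15,36,38)
translate: b→6 (≡36 mod 30), so (15,36,38)→(15,6,17)
reduced (well bottom): (15,6,17) with a≤c, −a<b≤a
well minimum |f| = |-15| = 15 (negative-definite)

15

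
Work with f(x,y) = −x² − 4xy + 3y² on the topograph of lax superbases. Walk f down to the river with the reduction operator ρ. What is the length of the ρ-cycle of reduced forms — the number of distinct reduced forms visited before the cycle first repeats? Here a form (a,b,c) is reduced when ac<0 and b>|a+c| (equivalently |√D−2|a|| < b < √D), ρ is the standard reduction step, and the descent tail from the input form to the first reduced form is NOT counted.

D = 28, ⌊√D⌋ = 5
descent: ρ → (3,4,-1)  [lands on river]
river: ρ → (-1,4,3)
river: ρ → (3,2,-2)
river: ρ → (-2,2,3)
ρ-cycle length = 4 (tail of 1 descent step not counted)

4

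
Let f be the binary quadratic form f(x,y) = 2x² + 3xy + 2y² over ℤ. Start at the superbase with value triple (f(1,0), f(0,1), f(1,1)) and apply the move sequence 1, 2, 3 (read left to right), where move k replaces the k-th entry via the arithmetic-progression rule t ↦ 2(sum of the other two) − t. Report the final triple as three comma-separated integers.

start (2,2,7) = (f(1,0),f(0,1),f(1,1))
replace slot 1: 2·(2+7) − 2 = 16 → (16,2,7)
replace slot 2: 2·(16+7) − 2 = 44 → (16,44,7)
replace slot 3: 2·(16+44) − 7 = 113 → (16,44,113)

16,44,113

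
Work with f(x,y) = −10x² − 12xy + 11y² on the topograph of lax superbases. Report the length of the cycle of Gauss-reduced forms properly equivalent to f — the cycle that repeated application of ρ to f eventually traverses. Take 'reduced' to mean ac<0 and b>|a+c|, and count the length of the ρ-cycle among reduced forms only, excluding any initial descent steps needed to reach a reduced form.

D = 584, ⌊√D⌋ = 24
descent: ρ → (11,12,-10)  [lands on river]
river: ρ → (-10,8,13)
river: ρ → (13,18,-5)
river: ρ → (-5,22,5)
river: ρ → (5,18,-13)
river: ρ → (-13,8,10)
river: ρ → (10,12,-11)
river: ρ → (-11,10,11)
ρ-cycle length = 8 (tail of 1 descent step not counted)

8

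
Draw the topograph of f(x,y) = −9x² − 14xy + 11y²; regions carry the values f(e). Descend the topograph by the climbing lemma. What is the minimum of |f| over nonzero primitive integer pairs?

descent: ρ → (11,14,-9)  [lands on river]
river: ρ → (-9,22,3)
river: ρ → (3,20,-16)
river: ρ → (-16,12,7)
river: ρ → (7,16,-12)
river: ρ → (-12,8,11)
closes: descent 1, river 6
min |a| on river = 3

3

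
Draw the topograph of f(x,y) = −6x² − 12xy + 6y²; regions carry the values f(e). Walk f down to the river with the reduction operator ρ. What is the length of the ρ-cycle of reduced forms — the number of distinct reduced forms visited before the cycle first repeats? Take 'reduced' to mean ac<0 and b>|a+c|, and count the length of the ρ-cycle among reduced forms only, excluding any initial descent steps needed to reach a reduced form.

D = 288, ⌊√D⌋ = 16
descent: ρ → (6,12,-6)  [lands on river]
river: ρ → (-6,12,6)
ρ-cycle length = 2 (tail of 1 descent step not counted)

2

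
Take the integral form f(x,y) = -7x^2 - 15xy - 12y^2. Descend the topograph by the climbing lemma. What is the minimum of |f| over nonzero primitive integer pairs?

translate: b→1 (≡15 mod 14), so (7,15,12)→(7,1,4)
flip: (7,1,4)→(4,-1,7)
reduced (well bottom): (4,-1,7) with a≤c, −a<b≤a
well minimum |f| = |-4| = 4 (negative-definite)

4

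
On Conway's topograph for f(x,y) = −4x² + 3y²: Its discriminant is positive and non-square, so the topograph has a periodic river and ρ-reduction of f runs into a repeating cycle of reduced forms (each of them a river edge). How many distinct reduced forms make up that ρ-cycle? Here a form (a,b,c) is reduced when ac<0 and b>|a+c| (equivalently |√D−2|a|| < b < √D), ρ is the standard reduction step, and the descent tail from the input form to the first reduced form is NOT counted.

D = 48, ⌊√D⌋ = 6
descent: ρ → (3,6,-1)  [lands on river]
river: ρ → (-1,6,3)
ρ-cycle length = 2 (tail of 1 descent step not counted)

2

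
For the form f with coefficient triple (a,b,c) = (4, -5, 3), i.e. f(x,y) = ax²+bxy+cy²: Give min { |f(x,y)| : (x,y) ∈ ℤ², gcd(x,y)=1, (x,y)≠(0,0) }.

translate: b→3 (≡-5 mod 8), so (4,-5,3)→(4,3,2)
flip: (4,3,2)→(2,-3,4)
translate: b→1 (≡-3 mod 4), so (2,-3,4)→(2,1,3)
reduced (well bottom): (2,1,3) with a≤c, −a<b≤a
well minimum = a = 2

2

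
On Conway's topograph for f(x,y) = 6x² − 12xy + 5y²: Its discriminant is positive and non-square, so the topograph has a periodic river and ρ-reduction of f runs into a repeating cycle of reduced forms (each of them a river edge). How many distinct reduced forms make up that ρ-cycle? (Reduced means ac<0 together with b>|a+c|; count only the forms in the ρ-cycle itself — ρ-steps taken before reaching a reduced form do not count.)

D = 24, ⌊√D⌋ = 4
descent: ρ → (5,2,-1)
descent: ρ → (-1,4,2)  [lands on river]
river: ρ → (2,4,-1)
ρ-cycle length = 2 (tail of 2 descent steps not counted)

2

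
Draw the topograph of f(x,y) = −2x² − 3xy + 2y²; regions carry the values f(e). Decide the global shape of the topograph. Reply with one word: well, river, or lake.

D = b²−4ac = (-3)² − 4·(-2)·2 = 25
D = 5² is a perfect square ⇒ form factors over ℤ ⇒ lakes

lake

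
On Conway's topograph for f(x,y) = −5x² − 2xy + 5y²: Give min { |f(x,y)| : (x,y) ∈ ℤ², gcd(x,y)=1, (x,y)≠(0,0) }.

descent: ρ → (5,2,-5)  [lands on river]
river: ρ → (-5,8,2)
river: ρ → (2,8,-5)
river: ρ → (-5,2,5)
river: ρ → (5,8,-2)
river: ρ → (-2,8,5)
closes: descent 1, river 6
min |a| on river = 2

2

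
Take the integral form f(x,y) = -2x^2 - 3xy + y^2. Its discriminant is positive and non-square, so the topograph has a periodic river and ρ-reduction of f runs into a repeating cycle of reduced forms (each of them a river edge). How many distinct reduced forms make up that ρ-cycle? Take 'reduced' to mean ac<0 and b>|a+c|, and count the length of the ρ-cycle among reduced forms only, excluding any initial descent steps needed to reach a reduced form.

D = 17, ⌊√D⌋ = 4
descent: ρ → (1,3,-2)  [lands on river]
river: ρ → (-2,1,2)
river: ρ → (2,3,-1)
river: ρ → (-1,3,2)
river: ρ → (2,1,-2)
river: ρ → (-2,3,1)
ρ-cycle length = 6 (tail of 1 descent step not counted)

6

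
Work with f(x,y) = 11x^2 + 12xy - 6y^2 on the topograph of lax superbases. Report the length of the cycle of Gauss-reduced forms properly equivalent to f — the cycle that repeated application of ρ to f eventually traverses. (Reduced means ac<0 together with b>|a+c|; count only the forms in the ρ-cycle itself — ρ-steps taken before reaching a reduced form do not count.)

D = 408, ⌊√D⌋ = 20
river: ρ → (-6,12,11)
river: ρ → (11,10,-7)
river: ρ → (-7,18,3)
river: ρ → (3,18,-7)
river: ρ → (-7,10,11)
river: ρ → (11,12,-6)
ρ-cycle length = 6 (tail of 0 descent steps not counted)

6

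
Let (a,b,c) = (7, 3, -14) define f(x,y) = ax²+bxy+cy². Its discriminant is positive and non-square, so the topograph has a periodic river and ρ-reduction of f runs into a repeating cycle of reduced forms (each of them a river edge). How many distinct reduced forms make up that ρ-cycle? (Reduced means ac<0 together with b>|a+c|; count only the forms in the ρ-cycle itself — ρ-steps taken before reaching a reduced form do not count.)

D = 401, ⌊√D⌋ = 20
descent: ρ → (-14,-3,7)
descent: ρ → (7,17,-4)  [lands on river]
river: ρ → (-4,15,11)
river: ρ → (11,7,-8)
river: ρ → (-8,9,10)
river: ρ → (10,11,-7)
river: ρ → (-7,17,4)
river: ρ → (4,15,-11)
river: ρ → (-11,7,8)
river: ρ → (8,9,-10)
river: ρ → (-10,11,7)
ρ-cycle length = 10 (tail of 2 descent steps not counted)

10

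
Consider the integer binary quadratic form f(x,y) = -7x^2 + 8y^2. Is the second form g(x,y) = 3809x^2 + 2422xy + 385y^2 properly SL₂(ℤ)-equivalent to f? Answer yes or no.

D₁ = 224, D₂ = 224
river cycle of f (length 2): (-7, 14, 1), (1, 14, -7)
river cycle of g (length 2): (-7, 14, 1), (1, 14, -7)
cycles coincide ⇒ equivalent

yes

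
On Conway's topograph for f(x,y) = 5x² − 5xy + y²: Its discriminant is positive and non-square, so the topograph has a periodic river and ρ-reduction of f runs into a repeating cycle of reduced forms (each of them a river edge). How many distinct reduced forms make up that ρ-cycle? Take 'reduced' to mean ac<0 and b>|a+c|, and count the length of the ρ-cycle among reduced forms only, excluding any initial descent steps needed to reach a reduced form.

D = 5, ⌊√D⌋ = 2
descent: ρ → (1,1,-1)  [lands on river]
river: ρ → (-1,1,1)
ρ-cycle length = 2 (tail of 1 descent step not counted)

2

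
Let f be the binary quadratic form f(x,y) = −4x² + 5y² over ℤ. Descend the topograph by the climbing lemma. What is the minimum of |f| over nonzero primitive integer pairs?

descent: ρ → (5,0,-4)
descent: ρ → (-4,8,1)  [lands on river]
river: ρ → (1,8,-4)
closes: descent 2, river 2
min |a| on river = 1

1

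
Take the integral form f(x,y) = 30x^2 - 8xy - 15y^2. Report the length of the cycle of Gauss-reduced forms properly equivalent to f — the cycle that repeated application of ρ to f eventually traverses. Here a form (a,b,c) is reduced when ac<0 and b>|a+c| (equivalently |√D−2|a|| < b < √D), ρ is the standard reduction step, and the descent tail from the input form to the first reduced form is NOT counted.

D = 1864, ⌊√D⌋ = 43
descent: ρ → (-15,38,7)  [lands on river]
river: ρ → (7,32,-30)
river: ρ → (-30,28,9)
river: ρ → (9,26,-33)
river: ρ → (-33,40,2)
river: ρ → (2,40,-33)
river: ρ → (-33,26,9)
river: ρ → (9,28,-30)
river: ρ → (-30,32,7)
river: ρ → (7,38,-15)
river: ρ → (-15,22,23)
river: ρ → (23,24,-14)
river: ρ → (-14,32,15)
river: ρ → (15,28,-18)
river: ρ → (-18,8,25)
river: ρ → (25,42,-1)
river: ρ → (-1,42,25)
river: ρ → (25,8,-18)
river: ρ → (-18,28,15)
river: ρ → (15,32,-14)
river: ρ → (-14,24,23)
river: ρ → (23,22,-15)
ρ-cycle length = 22 (tail of 1 descent step not counted)

22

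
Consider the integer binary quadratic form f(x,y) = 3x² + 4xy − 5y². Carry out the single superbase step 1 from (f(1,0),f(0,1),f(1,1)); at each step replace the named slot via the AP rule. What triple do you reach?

start (3,-5,2) = (f(1,0),f(0,1),f(1,1))
replace slot 1: 2·((-5)+2) − 3 = -9 → (-9,-5,2)

-9,-5,2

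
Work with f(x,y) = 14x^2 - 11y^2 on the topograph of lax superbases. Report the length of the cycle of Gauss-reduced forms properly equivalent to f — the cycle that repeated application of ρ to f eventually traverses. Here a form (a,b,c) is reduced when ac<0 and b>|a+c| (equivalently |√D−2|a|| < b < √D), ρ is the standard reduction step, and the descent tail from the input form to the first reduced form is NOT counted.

D = 616, ⌊√D⌋ = 24
descent: ρ → (-11,22,3)  [lands on river]
river: ρ → (3,20,-18)
river: ρ → (-18,16,5)
river: ρ → (5,24,-2)
river: ρ → (-2,24,5)
river: ρ → (5,16,-18)
river: ρ → (-18,20,3)
river: ρ → (3,22,-11)
ρ-cycle length = 8 (tail of 1 descent step not counted)

8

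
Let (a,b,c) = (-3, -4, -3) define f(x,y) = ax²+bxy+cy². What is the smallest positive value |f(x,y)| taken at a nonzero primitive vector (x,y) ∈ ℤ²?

translate: b→-2 (≡4 mod 6), so (3,4,3)→(3,-2,2)
flip: (3,-2,2)→(2,2,3)
reduced (well bottom): (2,2,3) with a≤c, −a<b≤a
well minimum |f| = |-2| = 2 (negative-definite)

2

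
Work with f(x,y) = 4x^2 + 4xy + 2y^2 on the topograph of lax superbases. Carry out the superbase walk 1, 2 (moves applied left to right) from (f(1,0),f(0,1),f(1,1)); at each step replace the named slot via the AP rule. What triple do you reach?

start (4,2,10) = (f(1,0),f(0,1),f(1,1))
replace slot 1: 2·(2+10) − 4 = 20 → (20,2,10)
replace slot 2: 2·(20+10) − 2 = 58 → (20,58,10)

20,58,10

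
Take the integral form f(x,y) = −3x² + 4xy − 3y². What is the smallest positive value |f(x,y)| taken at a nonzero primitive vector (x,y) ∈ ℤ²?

translate: b→2 (≡-4 mod 6), so (3,-4,3)→(3,2,2)
flip: (3,2,2)→(2,-2,3)
translate: b→2 (≡-2 mod 4), so (2,-2,3)→(2,2,3)
reduced (well bottom): (2,2,3) with a≤c, −a<b≤a
well minimum |f| = |-2| = 2 (negative-definite)

2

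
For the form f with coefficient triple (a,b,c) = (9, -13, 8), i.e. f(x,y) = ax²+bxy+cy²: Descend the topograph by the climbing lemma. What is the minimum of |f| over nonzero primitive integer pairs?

translate: b→5 (≡-13 mod 18), so (9,-13,8)→(9,5,4)
flip: (9,5,4)→(4,-5,9)
translate: b→3 (≡-5 mod 8), so (4,-5,9)→(4,3,8)
reduced (well bottom): (4,3,8) with a≤c, −a<b≤a
well minimum = a = 4

4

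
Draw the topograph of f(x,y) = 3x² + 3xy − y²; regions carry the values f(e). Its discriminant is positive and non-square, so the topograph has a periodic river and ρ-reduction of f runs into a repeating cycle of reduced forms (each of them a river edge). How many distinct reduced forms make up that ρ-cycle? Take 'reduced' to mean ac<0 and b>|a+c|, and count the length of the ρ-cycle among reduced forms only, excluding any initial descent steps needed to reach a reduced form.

D = 21, ⌊√D⌋ = 4
river: ρ → (-1,3,3)
river: ρ → (3,3,-1)
ρ-cycle length = 2 (tail of 0 descent steps not counted)

2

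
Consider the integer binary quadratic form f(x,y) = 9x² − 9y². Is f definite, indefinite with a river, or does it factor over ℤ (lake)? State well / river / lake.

D = b²−4ac = 0² − 4·9·(-9) = 324
D = 18² is a perfect square ⇒ form factors over ℤ ⇒ lakes

lake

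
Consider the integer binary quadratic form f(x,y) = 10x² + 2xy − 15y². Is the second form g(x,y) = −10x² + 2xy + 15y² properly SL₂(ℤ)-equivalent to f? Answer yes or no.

D₁ = 604, D₂ = 604
river cycle of f (length 20): (10, 22, -3), (-3, 20, 17), (17, 14, -6), (-6, 22, 5), (5, 18, -14), (-14, 10, 9), (9, 8, -15), (-15, 22, 2), (2, 22, -15), (-15, 8, 9), … (10 more)
river cycle of g (length 20): (-10, 22, 3), (3, 20, -17), (-17, 14, 6), (6, 22, -5), (-5, 18, 14), (14, 10, -9), (-9, 8, 15), (15, 22, -2), (-2, 22, 15), (15, 8, -9), … (10 more)
cycles differ ⇒ inequivalent

no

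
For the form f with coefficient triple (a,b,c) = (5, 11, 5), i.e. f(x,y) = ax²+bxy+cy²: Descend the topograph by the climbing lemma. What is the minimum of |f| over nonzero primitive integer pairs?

descent: ρ → (5,-1,-1)
descent: ρ → (-1,3,3)  [lands on river]
river: ρ → (3,3,-1)
closes: descent 2, river 2
min |a| on river = 1

1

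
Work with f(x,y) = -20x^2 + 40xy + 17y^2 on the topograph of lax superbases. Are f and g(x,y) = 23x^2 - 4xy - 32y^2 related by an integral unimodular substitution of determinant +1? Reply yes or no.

D₁ = 2960, D₂ = 2960
river cycle of f (length 10): (17, 28, -32), (-32, 36, 13), (13, 42, -23), (-23, 50, 5), (5, 50, -23), (-23, 42, 13), (13, 36, -32), (-32, 28, 17), (17, 40, -20), (-20, 40, 17)
river cycle of g (length 10): (23, 42, -13), (-13, 36, 32), (32, 28, -17), (-17, 40, 20), (20, 40, -17), (-17, 28, 32), (32, 36, -13), (-13, 42, 23), (23, 50, -5), (-5, 50, 23)
cycles differ ⇒ inequivalent

no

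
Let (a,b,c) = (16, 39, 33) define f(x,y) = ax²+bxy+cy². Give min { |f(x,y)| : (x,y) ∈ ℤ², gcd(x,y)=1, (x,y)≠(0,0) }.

translate: b→7 (≡39 mod 32), so (16,39,33)→(16,7,10)
flip: (16,7,10)→(10,-7,16)
reduced (well bottom): (10,-7,16) with a≤c, −a<b≤a
well minimum = a = 10

10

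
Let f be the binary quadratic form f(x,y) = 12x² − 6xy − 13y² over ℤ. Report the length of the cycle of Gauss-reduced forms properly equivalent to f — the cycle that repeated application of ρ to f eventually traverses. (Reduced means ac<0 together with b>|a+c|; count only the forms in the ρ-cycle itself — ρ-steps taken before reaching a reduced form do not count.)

D = 660, ⌊√D⌋ = 25
descent: ρ → (-13,6,12)  [lands on river]
river: ρ → (12,18,-7)
river: ρ → (-7,24,3)
river: ρ → (3,24,-7)
river: ρ → (-7,18,12)
river: ρ → (12,6,-13)
river: ρ → (-13,20,5)
river: ρ → (5,20,-13)
ρ-cycle length = 8 (tail of 1 descent step not counted)

8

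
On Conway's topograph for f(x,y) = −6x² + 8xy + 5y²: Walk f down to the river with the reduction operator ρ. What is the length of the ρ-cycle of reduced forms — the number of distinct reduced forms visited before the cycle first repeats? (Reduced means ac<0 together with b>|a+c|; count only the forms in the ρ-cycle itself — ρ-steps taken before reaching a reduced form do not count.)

D = 184, ⌊√D⌋ = 13
river: ρ → (5,12,-2)
river: ρ → (-2,12,5)
river: ρ → (5,8,-6)
river: ρ → (-6,4,7)
river: ρ → (7,10,-3)
river: ρ → (-3,8,10)
river: ρ → (10,12,-1)
river: ρ → (-1,12,10)
river: ρ → (10,8,-3)
river: ρ → (-3,10,7)
river: ρ → (7,4,-6)
river: ρ → (-6,8,5)
ρ-cycle length = 12 (tail of 0 descent steps not counted)

12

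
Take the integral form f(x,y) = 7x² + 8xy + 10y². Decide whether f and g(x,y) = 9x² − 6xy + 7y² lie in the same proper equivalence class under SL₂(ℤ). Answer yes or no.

D₁ = -216, D₂ = -216
f: translate: b→-6 (≡8 mod 14), so (7,8,10)→(7,-6,9)
f: reduced (well bottom): (7,-6,9) with a≤c, −a<b≤a
g: flip: (9,-6,7)→(7,6,9)
g: reduced (well bottom): (7,6,9) with a≤c, −a<b≤a
reduced forms (7, -6, 9) vs (7, 6, 9) ⇒ inequivalent

no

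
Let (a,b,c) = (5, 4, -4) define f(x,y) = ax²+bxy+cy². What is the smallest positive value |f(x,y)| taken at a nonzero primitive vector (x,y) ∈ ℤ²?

river: ρ → (-4,4,5)
river: ρ → (5,6,-3)
river: ρ → (-3,6,5)
river: ρ → (5,4,-4)
closes: descent 0, river 4
min |a| on river = 3

3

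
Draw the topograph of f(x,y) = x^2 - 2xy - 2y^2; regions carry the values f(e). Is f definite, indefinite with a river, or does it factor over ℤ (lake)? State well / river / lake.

D = b²−4ac = (-2)² − 4·1·(-2) = 12
D > 0 non-square ⇒ indefinite ⇒ periodic river

river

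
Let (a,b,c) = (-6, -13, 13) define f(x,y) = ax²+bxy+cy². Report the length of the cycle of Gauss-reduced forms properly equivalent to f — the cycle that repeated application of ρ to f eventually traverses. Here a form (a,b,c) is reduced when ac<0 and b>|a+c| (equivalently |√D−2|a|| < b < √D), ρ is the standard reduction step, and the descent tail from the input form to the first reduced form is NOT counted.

D = 481, ⌊√D⌋ = 21
descent: ρ → (13,13,-6)  [lands on river]
river: ρ → (-6,11,15)
river: ρ → (15,19,-2)
river: ρ → (-2,21,5)
river: ρ → (5,19,-6)
river: ρ → (-6,17,8)
river: ρ → (8,15,-8)
river: ρ → (-8,17,6)
river: ρ → (6,19,-5)
river: ρ → (-5,21,2)
river: ρ → (2,19,-15)
river: ρ → (-15,11,6)
river: ρ → (6,13,-13)
river: ρ → (-13,13,6)
river: ρ → (6,11,-15)
river: ρ → (-15,19,2)
river: ρ → (2,21,-5)
river: ρ → (-5,19,6)
river: ρ → (6,17,-8)
river: ρ → (-8,15,8)
river: ρ → (8,17,-6)
river: ρ → (-6,19,5)
river: ρ → (5,21,-2)
river: ρ → (-2,19,15)
river: ρ → (15,11,-6)
river: ρ → (-6,13,13)
ρ-cycle length = 26 (tail of 1 descent step not counted)

26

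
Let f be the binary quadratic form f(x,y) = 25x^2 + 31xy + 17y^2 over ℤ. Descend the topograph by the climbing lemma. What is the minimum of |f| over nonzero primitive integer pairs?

translate: b→-19 (≡31 mod 50), so (25,31,17)→(25,-19,11)
flip: (25,-19,11)→(11,19,25)
translate: b→-3 (≡19 mod 22), so (11,19,25)→(11,-3,17)
reduced (well bottom): (11,-3,17) with a≤c, −a<b≤a
well minimum = a = 11

11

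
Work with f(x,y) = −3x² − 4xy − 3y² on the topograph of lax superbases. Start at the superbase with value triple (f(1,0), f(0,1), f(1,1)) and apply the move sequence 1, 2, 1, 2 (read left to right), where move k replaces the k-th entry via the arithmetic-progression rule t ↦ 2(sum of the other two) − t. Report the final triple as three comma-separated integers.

start (-3,-3,-10) = (f(1,0),f(0,1),f(1,1))
replace slot 1: 2·((-3)+(-10)) − (-3) = -23 → (-23,-3,-10)
replace slot 2: 2·((-23)+(-10)) − (-3) = -63 → (-23,-63,-10)
replace slot 1: 2·((-63)+(-10)) − (-23) = -123 → (-123,-63,-10)
replace slot 2: 2·((-123)+(-10)) − (-63) = -203 → (-123,-203,-10)

-123,-203,-10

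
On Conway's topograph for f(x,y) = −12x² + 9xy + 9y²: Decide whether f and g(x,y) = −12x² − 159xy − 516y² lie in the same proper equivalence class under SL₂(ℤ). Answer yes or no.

D₁ = 513, D₂ = 513
river cycle of f (length 6): (9, 9, -12), (-12, 15, 6), (6, 21, -3), (-3, 21, 6), (6, 15, -12), (-12, 9, 9)
river cycle of g (length 6): (-12, 9, 9), (9, 9, -12), (-12, 15, 6), (6, 21, -3), (-3, 21, 6), (6, 15, -12)
cycles coincide ⇒ equivalent

yes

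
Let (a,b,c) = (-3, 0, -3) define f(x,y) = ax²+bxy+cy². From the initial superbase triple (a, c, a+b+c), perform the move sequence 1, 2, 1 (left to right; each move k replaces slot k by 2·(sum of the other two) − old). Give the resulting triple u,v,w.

start (-3,-3,-6) = (f(1,0),f(0,1),f(1,1))
replace slot 1: 2·((-3)+(-6)) − (-3) = -15 → (-15,-3,-6)
replace slot 2: 2·((-15)+(-6)) − (-3) = -39 → (-15,-39,-6)
replace slot 1: 2·((-39)+(-6)) − (-15) = -75 → (-75,-39,-6)

-75,-39,-6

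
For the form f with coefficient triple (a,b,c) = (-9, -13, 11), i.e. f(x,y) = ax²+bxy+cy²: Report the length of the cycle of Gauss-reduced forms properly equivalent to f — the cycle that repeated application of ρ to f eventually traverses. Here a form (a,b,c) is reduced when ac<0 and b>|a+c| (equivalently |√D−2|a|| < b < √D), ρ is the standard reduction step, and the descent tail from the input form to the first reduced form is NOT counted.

D = 565, ⌊√D⌋ = 23
descent: ρ → (11,13,-9)  [lands on river]
river: ρ → (-9,23,1)
river: ρ → (1,23,-9)
river: ρ → (-9,13,11)
river: ρ → (11,9,-11)
river: ρ → (-11,13,9)
river: ρ → (9,23,-1)
river: ρ → (-1,23,9)
river: ρ → (9,13,-11)
river: ρ → (-11,9,11)
ρ-cycle length = 10 (tail of 1 descent step not counted)

10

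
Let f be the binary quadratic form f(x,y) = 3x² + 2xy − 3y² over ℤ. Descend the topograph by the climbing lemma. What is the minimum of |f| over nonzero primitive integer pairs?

river: ρ → (-3,4,2)
river: ρ → (2,4,-3)
river: ρ → (-3,2,3)
river: ρ → (3,4,-2)
river: ρ → (-2,4,3)
river: ρ → (3,2,-3)
closes: descent 0, river 6
min |a| on river = 2

2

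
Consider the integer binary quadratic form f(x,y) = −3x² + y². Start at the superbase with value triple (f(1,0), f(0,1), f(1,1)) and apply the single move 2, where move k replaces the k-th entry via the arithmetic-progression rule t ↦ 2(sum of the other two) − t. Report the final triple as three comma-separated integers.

start (-3,1,-2) = (f(1,0),f(0,1),f(1,1))
replace slot 2: 2·((-3)+(-2)) − 1 = -11 → (-3,-11,-2)

-3,-11,-2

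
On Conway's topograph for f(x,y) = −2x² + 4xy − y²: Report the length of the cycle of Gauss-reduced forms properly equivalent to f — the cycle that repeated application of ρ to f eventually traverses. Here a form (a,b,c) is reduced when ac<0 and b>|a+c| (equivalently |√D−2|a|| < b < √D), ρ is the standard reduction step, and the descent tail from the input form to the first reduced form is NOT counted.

D = 8, ⌊√D⌋ = 2
descent: ρ → (-1,2,1)  [lands on river]
river: ρ → (1,2,-1)
ρ-cycle length = 2 (tail of 1 descent step not counted)

2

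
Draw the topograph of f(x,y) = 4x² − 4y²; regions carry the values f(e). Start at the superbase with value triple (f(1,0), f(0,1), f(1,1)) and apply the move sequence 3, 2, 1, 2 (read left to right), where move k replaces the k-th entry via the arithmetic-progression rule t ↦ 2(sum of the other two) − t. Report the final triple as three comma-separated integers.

start (4,-4,0) = (f(1,0),f(0,1),f(1,1))
replace slot 3: 2·(4+(-4)) − 0 = 0 → (4,-4,0)
replace slot 2: 2·(4+0) − (-4) = 12 → (4,12,0)
replace slot 1: 2·(12+0) − 4 = 20 → (20,12,0)
replace slot 2: 2·(20+0) − 12 = 28 → (20,28,0)

20,28,0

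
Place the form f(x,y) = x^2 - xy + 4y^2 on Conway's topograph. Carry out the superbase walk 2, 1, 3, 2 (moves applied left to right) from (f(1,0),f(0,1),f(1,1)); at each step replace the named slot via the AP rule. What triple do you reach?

start (1,4,4) = (f(1,0),f(0,1),f(1,1))
replace slot 2: 2·(1+4) − 4 = 6 → (1,6,4)
replace slot 1: 2·(6+4) − 1 = 19 → (19,6,4)
replace slot 3: 2·(19+6) − 4 = 46 → (19,6,46)
replace slot 2: 2·(19+46) − 6 = 124 → (19,124,46)

19,124,46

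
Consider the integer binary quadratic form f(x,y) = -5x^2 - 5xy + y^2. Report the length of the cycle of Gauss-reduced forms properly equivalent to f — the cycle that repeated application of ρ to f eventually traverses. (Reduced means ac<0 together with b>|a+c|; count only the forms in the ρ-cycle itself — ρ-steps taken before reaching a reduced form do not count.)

D = 45, ⌊√D⌋ = 6
descent: ρ → (1,5,-5)  [lands on river]
river: ρ → (-5,5,1)
ρ-cycle length = 2 (tail of 1 descent step not counted)

2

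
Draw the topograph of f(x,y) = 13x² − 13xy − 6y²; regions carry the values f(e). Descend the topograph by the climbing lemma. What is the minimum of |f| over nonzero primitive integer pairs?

descent: ρ → (-6,13,13)  [lands on river]
river: ρ → (13,13,-6)
river: ρ → (-6,11,15)
river: ρ → (15,19,-2)
river: ρ → (-2,21,5)
river: ρ → (5,19,-6)
river: ρ → (-6,17,8)
river: ρ → (8,15,-8)
river: ρ → (-8,17,6)
river: ρ → (6,19,-5)
river: ρ → (-5,21,2)
river: ρ → (2,19,-15)
river: ρ → (-15,11,6)
river: ρ → (6,13,-13)
river: ρ → (-13,13,6)
river: ρ → (6,11,-15)
river: ρ → (-15,19,2)
river: ρ → (2,21,-5)
river: ρ → (-5,19,6)
river: ρ → (6,17,-8)
river: ρ → (-8,15,8)
river: ρ → (8,17,-6)
river: ρ → (-6,19,5)
river: ρ → (5,21,-2)
river: ρ → (-2,19,15)
river: ρ → (15,11,-6)
closes: descent 1, river 26
min |a| on river = 2

2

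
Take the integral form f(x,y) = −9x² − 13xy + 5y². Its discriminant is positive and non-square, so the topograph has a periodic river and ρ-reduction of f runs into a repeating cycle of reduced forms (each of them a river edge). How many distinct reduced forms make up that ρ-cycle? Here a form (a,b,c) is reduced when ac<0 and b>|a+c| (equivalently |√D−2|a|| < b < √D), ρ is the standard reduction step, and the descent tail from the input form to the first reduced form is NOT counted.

D = 349, ⌊√D⌋ = 18
descent: ρ → (5,13,-9)  [lands on river]
river: ρ → (-9,5,9)
river: ρ → (9,13,-5)
river: ρ → (-5,17,3)
river: ρ → (3,13,-15)
river: ρ → (-15,17,1)
river: ρ → (1,17,-15)
river: ρ → (-15,13,3)
river: ρ → (3,17,-5)
river: ρ → (-5,13,9)
river: ρ → (9,5,-9)
river: ρ → (-9,13,5)
river: ρ → (5,17,-3)
river: ρ → (-3,13,15)
river: ρ → (15,17,-1)
river: ρ → (-1,17,15)
river: ρ → (15,13,-3)
river: ρ → (-3,17,5)
ρ-cycle length = 18 (tail of 1 descent step not counted)

18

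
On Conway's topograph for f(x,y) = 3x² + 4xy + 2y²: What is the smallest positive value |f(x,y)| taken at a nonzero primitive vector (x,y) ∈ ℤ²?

translate: b→-2 (≡4 mod 6), so (3,4,2)→(3,-2,1)
flip: (3,-2,1)→(1,2,3)
translate: b→0 (≡2 mod 2), so (1,2,3)→(1,0,2)
reduced (well bottom): (1,0,2) with a≤c, −a<b≤a
well minimum = a = 1

1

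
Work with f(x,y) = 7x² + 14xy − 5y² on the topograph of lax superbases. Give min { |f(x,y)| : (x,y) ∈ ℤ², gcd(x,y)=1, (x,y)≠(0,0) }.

river: ρ → (-5,16,4)
river: ρ → (4,16,-5)
river: ρ → (-5,14,7)
river: ρ → (7,14,-5)
closes: descent 0, river 4
min |a| on river = 4

4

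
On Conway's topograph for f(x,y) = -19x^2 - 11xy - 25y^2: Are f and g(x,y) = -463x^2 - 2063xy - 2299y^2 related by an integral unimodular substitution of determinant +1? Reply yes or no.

D₁ = -1779, D₂ = -1779
f is negative-definite; reduce −f:
−f: reduced (well bottom): (19,11,25) with a≤c, −a<b≤a
flip sign back: reduced form of f is (-19,-11,-25)
g is negative-definite; reduce −g:
−g: translate: b→211 (≡2063 mod 926), so (463,2063,2299)→(463,211,25)
−g: flip: (463,211,25)→(25,-211,463)
−g: translate: b→-11 (≡-211 mod 50), so (25,-211,463)→(25,-11,19)
−g: flip: (25,-11,19)→(19,11,25)
−g: reduced (well bottom): (19,11,25) with a≤c, −a<b≤a
flip sign back: reduced form of g is (-19,-11,-25)
reduced forms (-19, -11, -25) vs (-19, -11, -25) ⇒ equivalent

yes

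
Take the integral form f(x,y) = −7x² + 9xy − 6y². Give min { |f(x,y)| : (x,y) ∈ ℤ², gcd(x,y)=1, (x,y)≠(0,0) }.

translate: b→5 (≡-9 mod 14), so (7,-9,6)→(7,5,4)
flip: (7,5,4)→(4,-5,7)
translate: b→3 (≡-5 mod 8), so (4,-5,7)→(4,3,6)
reduced (well bottom): (4,3,6) with a≤c, −a<b≤a
well minimum |f| = |-4| = 4 (negative-definite)

4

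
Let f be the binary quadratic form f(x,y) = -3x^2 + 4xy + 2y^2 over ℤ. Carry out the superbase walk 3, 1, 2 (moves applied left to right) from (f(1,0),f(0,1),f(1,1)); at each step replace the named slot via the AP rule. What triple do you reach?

start (-3,2,3) = (f(1,0),f(0,1),f(1,1))
replace slot 3: 2·((-3)+2) − 3 = -5 → (-3,2,-5)
replace slot 1: 2·(2+(-5)) − (-3) = -3 → (-3,2,-5)
replace slot 2: 2·((-3)+(-5)) − 2 = -18 → (-3,-18,-5)

-3,-18,-5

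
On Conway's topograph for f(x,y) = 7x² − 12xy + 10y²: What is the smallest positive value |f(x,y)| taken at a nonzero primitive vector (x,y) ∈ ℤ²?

translate: b→2 (≡-12 mod 14), so (7,-12,10)→(7,2,5)
flip: (7,2,5)→(5,-2,7)
reduced (well bottom): (5,-2,7) with a≤c, −a<b≤a
well minimum = a = 5

5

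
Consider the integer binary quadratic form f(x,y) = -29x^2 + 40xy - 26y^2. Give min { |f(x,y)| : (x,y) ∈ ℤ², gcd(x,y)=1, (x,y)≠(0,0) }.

translate: b→18 (≡-40 mod 58), so (29,-40,26)→(29,18,15)
flip: (29,18,15)→(15,-18,29)
translate: b→12 (≡-18 mod 30), so (15,-18,29)→(15,12,26)
reduced (well bottom): (15,12,26) with a≤c, −a<b≤a
well minimum |f| = |-15| = 15 (negative-definite)

15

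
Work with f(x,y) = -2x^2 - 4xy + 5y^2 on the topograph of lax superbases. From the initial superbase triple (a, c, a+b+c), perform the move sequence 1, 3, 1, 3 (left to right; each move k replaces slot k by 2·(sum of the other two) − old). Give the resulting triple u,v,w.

start (-2,5,-1) = (f(1,0),f(0,1),f(1,1))
replace slot 1: 2·(5+(-1)) − (-2) = 10 → (10,5,-1)
replace slot 3: 2·(10+5) − (-1) = 31 → (10,5,31)
replace slot 1: 2·(5+31) − 10 = 62 → (62,5,31)
replace slot 3: 2·(62+5) − 31 = 103 → (62,5,103)

62,5,103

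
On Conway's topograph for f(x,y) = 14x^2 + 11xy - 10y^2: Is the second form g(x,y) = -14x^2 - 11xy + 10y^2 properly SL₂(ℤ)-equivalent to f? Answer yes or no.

D₁ = 681, D₂ = 681
river cycle of f (length 32): (-10, 9, 15), (15, 21, -4), (-4, 19, 20), (20, 21, -3), (-3, 21, 20), (20, 19, -4), (-4, 21, 15), (15, 9, -10), (-10, 11, 14), (14, 17, -7), … (22 more)
river cycle of g (length 32): (10, 11, -14), (-14, 17, 7), (7, 25, -2), (-2, 23, 19), (19, 15, -6), (-6, 21, 10), (10, 19, -8), (-8, 13, 16), (16, 19, -5), (-5, 21, 12), … (22 more)
cycles differ ⇒ inequivalent

no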